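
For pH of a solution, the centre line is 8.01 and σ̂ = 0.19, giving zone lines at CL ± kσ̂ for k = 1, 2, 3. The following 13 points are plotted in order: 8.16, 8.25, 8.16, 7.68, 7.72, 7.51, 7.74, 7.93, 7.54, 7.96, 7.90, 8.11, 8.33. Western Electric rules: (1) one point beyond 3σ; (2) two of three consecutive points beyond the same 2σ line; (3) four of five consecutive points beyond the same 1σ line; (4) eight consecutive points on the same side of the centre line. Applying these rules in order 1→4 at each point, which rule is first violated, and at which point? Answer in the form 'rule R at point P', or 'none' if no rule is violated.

Zone of each point (C = within 1σ̂, B = 1σ̂–2σ̂, A = 2σ̂–3σ̂, * = beyond 3σ̂; sign = side of CL): 1:+C, 2:+B, 3:+C, 4:-B, 5:-B, 6:-A, 7:-B, 8:-C, 9:-A, 10:-C, 11:-C, 12:+C, 13:+B
Rule 3 (four of five consecutive points beyond the same 1σ limit) is satisfied at point 7.

rule 3 at point 7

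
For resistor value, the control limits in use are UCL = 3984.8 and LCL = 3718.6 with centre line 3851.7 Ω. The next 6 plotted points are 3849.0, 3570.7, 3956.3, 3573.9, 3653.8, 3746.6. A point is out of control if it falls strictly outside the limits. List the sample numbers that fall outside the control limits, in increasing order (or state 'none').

Compare each point to [3718.6, 3984.8]: sample 2 = 3570.7 < LCL; sample 4 = 3573.9 < LCL; sample 5 = 3653.8 < LCL.

2, 4, 5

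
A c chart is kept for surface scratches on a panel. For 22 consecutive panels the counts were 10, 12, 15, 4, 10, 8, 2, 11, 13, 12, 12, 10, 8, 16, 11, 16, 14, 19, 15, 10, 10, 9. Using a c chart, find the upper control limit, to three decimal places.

21.279

c̄ = (10 + 12 + 15 + 4 + 10 + 8 + 2 + 11 + 13 + 12 + 12 + 10 + 8 + 16 + 11 + 16 + 14 + 19 + 15 + 10 + 10 + 9) / 22 = 247 / 22 = 11.2273
UCL = c̄ + 3√c̄ = 11.2273 + 3 × √11.2273 = 11.2273 + 3 × 3.3507 = 21.2794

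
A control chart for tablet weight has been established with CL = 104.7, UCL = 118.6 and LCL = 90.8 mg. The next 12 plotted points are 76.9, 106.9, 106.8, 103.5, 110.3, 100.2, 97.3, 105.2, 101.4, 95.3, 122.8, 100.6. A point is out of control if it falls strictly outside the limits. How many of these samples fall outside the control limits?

Compare each point to [90.8, 118.6]: sample 1 = 76.9 < LCL; sample 11 = 122.8 > UCL.

2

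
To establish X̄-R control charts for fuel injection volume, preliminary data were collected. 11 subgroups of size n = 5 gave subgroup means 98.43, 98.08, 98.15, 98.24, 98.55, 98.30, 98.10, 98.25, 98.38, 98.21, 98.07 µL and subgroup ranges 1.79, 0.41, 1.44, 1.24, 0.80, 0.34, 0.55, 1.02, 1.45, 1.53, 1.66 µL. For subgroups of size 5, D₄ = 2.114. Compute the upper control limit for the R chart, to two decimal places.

R̄ = (1.79 + 0.41 + 1.44 + 1.24 + 0.80 + 0.34 + 0.55 + 1.02 + 1.45 + 1.53 + 1.66) / 11 = 12.2300 / 11 = 1.1118
UCL_R = D₄·R̄ = 2.114 × 1.1118 = 2.3504

2.35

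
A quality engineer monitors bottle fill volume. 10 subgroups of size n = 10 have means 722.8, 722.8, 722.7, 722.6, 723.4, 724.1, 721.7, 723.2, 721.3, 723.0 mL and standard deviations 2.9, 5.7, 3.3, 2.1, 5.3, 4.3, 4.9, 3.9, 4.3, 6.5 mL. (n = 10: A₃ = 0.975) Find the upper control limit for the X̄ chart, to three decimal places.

726.972

X̄̄ = (722.8 + 722.8 + 722.7 + 722.6 + 723.4 + 724.1 + 721.7 + 723.2 + 721.3 + 723.0) / 10 = 722.7600
s̄ = (2.9 + 5.7 + 3.3 + 2.1 + 5.3 + 4.3 + 4.9 + 3.9 + 4.3 + 6.5) / 10 = 4.3200
UCL = X̄̄ + A₃·s̄ = 722.7600 + 0.975 × 4.3200 = 726.9720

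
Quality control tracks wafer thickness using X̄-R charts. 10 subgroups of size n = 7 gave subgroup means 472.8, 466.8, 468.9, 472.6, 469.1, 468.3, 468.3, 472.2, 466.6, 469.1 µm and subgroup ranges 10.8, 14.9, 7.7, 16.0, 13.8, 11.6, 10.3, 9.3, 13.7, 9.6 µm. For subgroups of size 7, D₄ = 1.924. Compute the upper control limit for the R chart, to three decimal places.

R̄ = (10.8 + 14.9 + 7.7 + 16.0 + 13.8 + 11.6 + 10.3 + 9.3 + 13.7 + 9.6) / 10 = 117.7000 / 10 = 11.7700
UCL_R = D₄·R̄ = 1.924 × 11.7700 = 22.6455

22.645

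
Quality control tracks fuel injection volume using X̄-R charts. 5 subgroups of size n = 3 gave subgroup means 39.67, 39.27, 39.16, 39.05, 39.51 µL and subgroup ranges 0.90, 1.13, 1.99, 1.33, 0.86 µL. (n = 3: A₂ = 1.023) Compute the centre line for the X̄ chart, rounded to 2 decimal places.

X̄̄ = (39.67 + 39.27 + 39.16 + 39.05 + 39.51) / 5 = 196.6600 / 5 = 39.3320
CL = X̄̄ = 39.3320

39.33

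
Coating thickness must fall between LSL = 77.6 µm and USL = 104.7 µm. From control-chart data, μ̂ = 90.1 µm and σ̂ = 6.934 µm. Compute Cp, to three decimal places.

0.651

Cp = (USL − LSL) / (6σ̂) = (104.7 − 77.6) / (6 × 6.934) = 27.1000 / 41.6040 = 0.6514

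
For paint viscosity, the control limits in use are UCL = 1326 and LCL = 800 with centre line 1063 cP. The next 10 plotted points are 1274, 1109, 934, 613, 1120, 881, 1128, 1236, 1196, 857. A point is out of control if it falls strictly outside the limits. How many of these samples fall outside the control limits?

1

Compare each point to [800, 1326]: sample 4 = 613 < LCL.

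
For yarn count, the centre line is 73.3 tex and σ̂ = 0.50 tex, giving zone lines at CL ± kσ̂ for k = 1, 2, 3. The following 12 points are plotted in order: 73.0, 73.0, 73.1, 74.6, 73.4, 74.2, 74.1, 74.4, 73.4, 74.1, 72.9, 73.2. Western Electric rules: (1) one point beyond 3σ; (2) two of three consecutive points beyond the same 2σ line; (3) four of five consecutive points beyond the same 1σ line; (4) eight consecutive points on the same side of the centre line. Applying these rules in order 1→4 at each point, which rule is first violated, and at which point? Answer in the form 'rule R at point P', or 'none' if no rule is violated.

Zone of each point (C = within 1σ̂, B = 1σ̂–2σ̂, A = 2σ̂–3σ̂, * = beyond 3σ̂; sign = side of CL): 1:-C, 2:-C, 3:-C, 4:+A, 5:+C, 6:+B, 7:+B, 8:+A, 9:+C, 10:+B, 11:-C, 12:-C
Rule 3 (four of five consecutive points beyond the same 1σ limit) is satisfied at point 8.

rule 3 at point 8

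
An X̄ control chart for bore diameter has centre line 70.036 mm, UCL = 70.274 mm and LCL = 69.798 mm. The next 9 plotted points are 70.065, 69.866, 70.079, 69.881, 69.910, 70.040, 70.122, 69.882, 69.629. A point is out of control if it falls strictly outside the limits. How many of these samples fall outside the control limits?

1

Compare each point to [69.798, 70.274]: sample 9 = 69.629 < LCL.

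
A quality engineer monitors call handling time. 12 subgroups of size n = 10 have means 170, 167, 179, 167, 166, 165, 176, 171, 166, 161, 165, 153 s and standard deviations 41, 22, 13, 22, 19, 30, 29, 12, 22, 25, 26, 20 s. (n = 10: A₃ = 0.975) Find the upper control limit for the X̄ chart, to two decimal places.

X̄̄ = (170 + 167 + 179 + 167 + 166 + 165 + 176 + 171 + 166 + 161 + 165 + 153) / 12 = 167.1667
s̄ = (41 + 22 + 13 + 22 + 19 + 30 + 29 + 12 + 22 + 25 + 26 + 20) / 12 = 23.4167
UCL = X̄̄ + A₃·s̄ = 167.1667 + 0.975 × 23.4167 = 189.9979

190.00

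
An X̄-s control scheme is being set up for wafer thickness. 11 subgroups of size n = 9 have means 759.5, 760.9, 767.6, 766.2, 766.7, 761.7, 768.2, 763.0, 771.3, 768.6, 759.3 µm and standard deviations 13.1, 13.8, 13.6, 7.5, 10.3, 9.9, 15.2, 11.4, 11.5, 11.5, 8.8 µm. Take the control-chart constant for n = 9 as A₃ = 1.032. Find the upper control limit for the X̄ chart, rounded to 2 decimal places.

776.70

X̄̄ = (759.5 + 760.9 + 767.6 + 766.2 + 766.7 + 761.7 + 768.2 + 763.0 + 771.3 + 768.6 + 759.3) / 11 = 764.8182
s̄ = (13.1 + 13.8 + 13.6 + 7.5 + 10.3 + 9.9 + 15.2 + 11.4 + 11.5 + 11.5 + 8.8) / 11 = 11.5091
UCL = X̄̄ + A₃·s̄ = 764.8182 + 1.032 × 11.5091 = 776.6956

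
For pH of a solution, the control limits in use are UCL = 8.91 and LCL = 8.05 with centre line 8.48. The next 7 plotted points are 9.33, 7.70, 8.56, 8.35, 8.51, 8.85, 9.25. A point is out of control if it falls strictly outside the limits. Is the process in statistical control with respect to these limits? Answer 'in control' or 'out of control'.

Compare each point to [8.05, 8.91]: sample 1 = 9.33 > UCL; sample 2 = 7.70 < LCL; sample 7 = 9.25 > UCL.

out of control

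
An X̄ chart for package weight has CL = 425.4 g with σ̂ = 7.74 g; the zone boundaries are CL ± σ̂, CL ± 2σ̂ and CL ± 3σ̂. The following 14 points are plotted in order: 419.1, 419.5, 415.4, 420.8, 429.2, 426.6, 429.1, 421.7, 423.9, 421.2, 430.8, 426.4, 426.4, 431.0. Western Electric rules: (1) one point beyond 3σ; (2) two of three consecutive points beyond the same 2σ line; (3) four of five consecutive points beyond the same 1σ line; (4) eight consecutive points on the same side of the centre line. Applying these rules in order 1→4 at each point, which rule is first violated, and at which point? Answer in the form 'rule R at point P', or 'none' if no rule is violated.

Zone of each point (C = within 1σ̂, B = 1σ̂–2σ̂, A = 2σ̂–3σ̂, * = beyond 3σ̂; sign = side of CL): 1:-C, 2:-C, 3:-B, 4:-C, 5:+C, 6:+C, 7:+C, 8:-C, 9:-C, 10:-C, 11:+C, 12:+C, 13:+C, 14:+C
No rule fires across all 14 points.

none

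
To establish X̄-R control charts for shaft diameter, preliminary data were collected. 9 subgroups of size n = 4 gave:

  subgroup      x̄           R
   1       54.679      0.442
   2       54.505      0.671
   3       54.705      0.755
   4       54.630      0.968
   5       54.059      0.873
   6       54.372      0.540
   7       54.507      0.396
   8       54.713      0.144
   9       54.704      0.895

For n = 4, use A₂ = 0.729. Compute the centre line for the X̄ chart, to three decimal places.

54.542

X̄̄ = (54.679 + 54.505 + 54.705 + 54.630 + 54.059 + 54.372 + 54.507 + 54.713 + 54.704) / 9 = 490.8740 / 9 = 54.5416
CL = X̄̄ = 54.5416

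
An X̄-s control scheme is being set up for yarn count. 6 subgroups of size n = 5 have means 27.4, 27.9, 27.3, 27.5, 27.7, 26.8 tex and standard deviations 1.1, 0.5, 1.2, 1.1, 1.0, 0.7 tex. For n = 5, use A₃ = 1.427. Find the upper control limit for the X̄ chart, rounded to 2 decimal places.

28.77

X̄̄ = (27.4 + 27.9 + 27.3 + 27.5 + 27.7 + 26.8) / 6 = 27.4333
s̄ = (1.1 + 0.5 + 1.2 + 1.1 + 1.0 + 0.7) / 6 = 0.9333
UCL = X̄̄ + A₃·s̄ = 27.4333 + 1.427 × 0.9333 = 28.7652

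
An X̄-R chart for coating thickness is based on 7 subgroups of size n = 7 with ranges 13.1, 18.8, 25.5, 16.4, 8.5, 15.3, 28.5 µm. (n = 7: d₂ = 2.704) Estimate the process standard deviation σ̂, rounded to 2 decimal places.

6.66

R̄ = (13.1 + 18.8 + 25.5 + 16.4 + 8.5 + 15.3 + 28.5) / 7 = 18.0143
σ̂ = R̄ / d₂ = 18.0143 / 2.704 = 6.6621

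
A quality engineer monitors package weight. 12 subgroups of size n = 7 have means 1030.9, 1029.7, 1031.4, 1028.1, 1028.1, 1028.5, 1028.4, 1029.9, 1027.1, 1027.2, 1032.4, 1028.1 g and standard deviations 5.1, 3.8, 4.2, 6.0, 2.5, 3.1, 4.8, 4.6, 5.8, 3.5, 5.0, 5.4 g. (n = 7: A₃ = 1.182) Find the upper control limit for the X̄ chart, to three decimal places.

X̄̄ = (1030.9 + 1029.7 + 1031.4 + 1028.1 + 1028.1 + 1028.5 + 1028.4 + 1029.9 + 1027.1 + 1027.2 + 1032.4 + 1028.1) / 12 = 1029.1500
s̄ = (5.1 + 3.8 + 4.2 + 6.0 + 2.5 + 3.1 + 4.8 + 4.6 + 5.8 + 3.5 + 5.0 + 5.4) / 12 = 4.4833
UCL = X̄̄ + A₃·s̄ = 1029.1500 + 1.182 × 4.4833 = 1034.4493

1034.449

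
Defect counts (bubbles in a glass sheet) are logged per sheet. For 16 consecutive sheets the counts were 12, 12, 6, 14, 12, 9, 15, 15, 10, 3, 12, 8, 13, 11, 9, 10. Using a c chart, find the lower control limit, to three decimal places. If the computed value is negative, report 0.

c̄ = (12 + 12 + 6 + 14 + 12 + 9 + 15 + 15 + 10 + 3 + 12 + 8 + 13 + 11 + 9 + 10) / 16 = 171 / 16 = 10.6875
LCL = c̄ − 3√c̄ = 10.6875 − 3 × 3.2692 = 0.8800

0.880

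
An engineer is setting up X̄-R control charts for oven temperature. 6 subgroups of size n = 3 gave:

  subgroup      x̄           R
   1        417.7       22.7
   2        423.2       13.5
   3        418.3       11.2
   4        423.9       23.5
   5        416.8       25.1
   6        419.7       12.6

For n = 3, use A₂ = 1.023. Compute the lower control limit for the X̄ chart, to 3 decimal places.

X̄̄ = (417.7 + 423.2 + 418.3 + 423.9 + 416.8 + 419.7) / 6 = 2519.6000 / 6 = 419.9333
R̄ = (22.7 + 13.5 + 11.2 + 23.5 + 25.1 + 12.6) / 6 = 108.6000 / 6 = 18.1000
LCL = X̄̄ − A₂·R̄ = 419.9333 − 1.023 × 18.1000 = 401.4170

401.417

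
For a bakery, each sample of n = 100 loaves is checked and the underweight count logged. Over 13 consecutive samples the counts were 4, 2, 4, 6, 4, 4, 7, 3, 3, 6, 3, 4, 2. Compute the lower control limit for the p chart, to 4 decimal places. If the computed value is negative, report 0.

p̄ = Σdᵢ / (k·n) = 52 / (13 × 100) = 0.04000
LCL = p̄ − 3·√(p̄(1−p̄)/n) = 0.04000 − 3 × 0.01960 = -0.01879 → 0 (negative, so LCL = 0)

0.0000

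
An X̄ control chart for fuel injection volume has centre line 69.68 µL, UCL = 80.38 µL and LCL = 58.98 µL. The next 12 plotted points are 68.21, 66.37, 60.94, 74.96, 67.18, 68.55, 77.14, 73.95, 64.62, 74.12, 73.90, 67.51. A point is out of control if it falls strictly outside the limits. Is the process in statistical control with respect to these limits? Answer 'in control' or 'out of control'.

All 12 points lie within [58.98, 80.38].

in control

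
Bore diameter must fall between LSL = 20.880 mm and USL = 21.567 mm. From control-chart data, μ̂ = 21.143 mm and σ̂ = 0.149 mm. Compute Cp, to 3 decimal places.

Cp = (USL − LSL) / (6σ̂) = (21.567 − 20.880) / (6 × 0.149) = 0.6870 / 0.8940 = 0.7685

0.768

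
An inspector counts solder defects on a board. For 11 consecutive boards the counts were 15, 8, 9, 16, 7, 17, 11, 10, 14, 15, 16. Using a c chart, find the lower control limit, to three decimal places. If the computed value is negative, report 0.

c̄ = (15 + 8 + 9 + 16 + 7 + 17 + 11 + 10 + 14 + 15 + 16) / 11 = 138 / 11 = 12.5455
LCL = c̄ − 3√c̄ = 12.5455 − 3 × 3.5420 = 1.9196

1.920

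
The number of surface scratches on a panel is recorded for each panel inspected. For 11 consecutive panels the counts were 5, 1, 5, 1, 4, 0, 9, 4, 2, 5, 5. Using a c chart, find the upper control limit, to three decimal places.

9.519

c̄ = (5 + 1 + 5 + 1 + 4 + 0 + 9 + 4 + 2 + 5 + 5) / 11 = 41 / 11 = 3.7273
UCL = c̄ + 3√c̄ = 3.7273 + 3 × √3.7273 = 3.7273 + 3 × 1.9306 = 9.5191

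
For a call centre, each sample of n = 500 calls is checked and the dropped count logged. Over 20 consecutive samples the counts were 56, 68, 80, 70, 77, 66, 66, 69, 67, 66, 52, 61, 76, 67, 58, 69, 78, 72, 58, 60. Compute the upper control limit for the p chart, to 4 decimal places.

p̄ = Σdᵢ / (k·n) = 1336 / (20 × 500) = 0.13360
UCL = p̄ + 3·√(p̄(1−p̄)/n) = 0.13360 + 3 × √(0.13360×0.86640/500) = 0.13360 + 3 × 0.01522 = 0.17925

0.1792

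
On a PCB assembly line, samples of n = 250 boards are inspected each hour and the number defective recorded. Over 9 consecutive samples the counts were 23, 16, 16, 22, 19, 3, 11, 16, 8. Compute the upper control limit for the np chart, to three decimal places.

p̄ = Σdᵢ / (k·n) = 134 / (9 × 250) = 0.05956
UCL = np̄ + 3·√(np̄(1−p̄)) = 14.8889 + 3 × √(14.8889×0.94044) = 14.8889 + 3 × 3.7419 = 26.1147

26.115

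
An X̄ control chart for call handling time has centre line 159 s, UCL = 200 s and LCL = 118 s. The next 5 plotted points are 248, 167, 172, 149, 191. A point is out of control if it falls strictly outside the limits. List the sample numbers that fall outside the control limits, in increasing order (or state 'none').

Compare each point to [118, 200]: sample 1 = 248 > UCL.

1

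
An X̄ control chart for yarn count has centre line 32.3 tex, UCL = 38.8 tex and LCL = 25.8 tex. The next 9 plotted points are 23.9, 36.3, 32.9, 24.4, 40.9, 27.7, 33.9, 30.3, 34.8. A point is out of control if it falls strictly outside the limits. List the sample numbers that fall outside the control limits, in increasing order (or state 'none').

1, 4, 5

Compare each point to [25.8, 38.8]: sample 1 = 23.9 < LCL; sample 4 = 24.4 < LCL; sample 5 = 40.9 > UCL.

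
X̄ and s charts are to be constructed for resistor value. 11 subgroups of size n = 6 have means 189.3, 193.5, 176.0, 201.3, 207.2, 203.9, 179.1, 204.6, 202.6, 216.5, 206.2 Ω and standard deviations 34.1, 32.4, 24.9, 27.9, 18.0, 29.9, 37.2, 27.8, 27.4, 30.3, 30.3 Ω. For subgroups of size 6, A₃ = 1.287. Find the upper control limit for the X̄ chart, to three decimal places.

X̄̄ = (189.3 + 193.5 + 176.0 + 201.3 + 207.2 + 203.9 + 179.1 + 204.6 + 202.6 + 216.5 + 206.2) / 11 = 198.2000
s̄ = (34.1 + 32.4 + 24.9 + 27.9 + 18.0 + 29.9 + 37.2 + 27.8 + 27.4 + 30.3 + 30.3) / 11 = 29.1091
UCL = X̄̄ + A₃·s̄ = 198.2000 + 1.287 × 29.1091 = 235.6634

235.663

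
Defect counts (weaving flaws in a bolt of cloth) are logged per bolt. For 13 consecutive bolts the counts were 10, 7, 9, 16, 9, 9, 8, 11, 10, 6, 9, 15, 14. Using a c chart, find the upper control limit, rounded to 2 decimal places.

c̄ = (10 + 7 + 9 + 16 + 9 + 9 + 8 + 11 + 10 + 6 + 9 + 15 + 14) / 13 = 133 / 13 = 10.2308
UCL = c̄ + 3√c̄ = 10.2308 + 3 × √10.2308 = 10.2308 + 3 × 3.1986 = 19.8264

19.83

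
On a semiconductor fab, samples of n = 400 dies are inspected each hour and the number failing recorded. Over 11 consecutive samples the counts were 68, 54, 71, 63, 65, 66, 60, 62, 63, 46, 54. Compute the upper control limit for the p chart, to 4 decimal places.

p̄ = Σdᵢ / (k·n) = 672 / (11 × 400) = 0.15273
UCL = p̄ + 3·√(p̄(1−p̄)/n) = 0.15273 + 3 × √(0.15273×0.84727/400) = 0.15273 + 3 × 0.01799 = 0.20669

0.2067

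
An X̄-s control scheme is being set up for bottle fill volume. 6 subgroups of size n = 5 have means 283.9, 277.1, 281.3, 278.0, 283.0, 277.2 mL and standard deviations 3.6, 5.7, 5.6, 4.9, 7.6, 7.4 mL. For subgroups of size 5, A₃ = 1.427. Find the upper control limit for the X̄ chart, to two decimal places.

288.36

X̄̄ = (283.9 + 277.1 + 281.3 + 278.0 + 283.0 + 277.2) / 6 = 280.0833
s̄ = (3.6 + 5.7 + 5.6 + 4.9 + 7.6 + 7.4) / 6 = 5.8000
UCL = X̄̄ + A₃·s̄ = 280.0833 + 1.427 × 5.8000 = 288.3599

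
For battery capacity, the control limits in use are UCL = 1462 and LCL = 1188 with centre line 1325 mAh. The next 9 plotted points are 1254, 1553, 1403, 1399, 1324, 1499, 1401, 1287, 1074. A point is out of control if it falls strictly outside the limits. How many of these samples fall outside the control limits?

Compare each point to [1188, 1462]: sample 2 = 1553 > UCL; sample 6 = 1499 > UCL; sample 9 = 1074 < LCL.

3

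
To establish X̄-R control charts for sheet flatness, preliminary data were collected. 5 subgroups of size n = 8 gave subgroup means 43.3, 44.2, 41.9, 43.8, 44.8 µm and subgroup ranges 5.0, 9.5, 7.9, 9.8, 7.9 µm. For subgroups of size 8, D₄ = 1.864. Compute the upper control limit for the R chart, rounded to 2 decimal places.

14.95

R̄ = (5.0 + 9.5 + 7.9 + 9.8 + 7.9) / 5 = 40.1000 / 5 = 8.0200
UCL_R = D₄·R̄ = 1.864 × 8.0200 = 14.9493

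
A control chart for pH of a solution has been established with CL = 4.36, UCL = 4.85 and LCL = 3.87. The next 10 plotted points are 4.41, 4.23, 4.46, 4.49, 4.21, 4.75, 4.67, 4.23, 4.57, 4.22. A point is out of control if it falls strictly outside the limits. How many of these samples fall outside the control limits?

0

All 10 points lie within [3.87, 4.85].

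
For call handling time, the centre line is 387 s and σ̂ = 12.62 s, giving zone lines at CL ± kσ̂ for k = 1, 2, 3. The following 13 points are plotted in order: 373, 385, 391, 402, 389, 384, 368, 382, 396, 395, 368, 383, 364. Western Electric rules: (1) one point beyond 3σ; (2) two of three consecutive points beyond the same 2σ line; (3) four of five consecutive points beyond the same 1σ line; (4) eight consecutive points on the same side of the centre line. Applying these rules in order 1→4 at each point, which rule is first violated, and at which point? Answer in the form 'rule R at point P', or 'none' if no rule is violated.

Zone of each point (C = within 1σ̂, B = 1σ̂–2σ̂, A = 2σ̂–3σ̂, * = beyond 3σ̂; sign = side of CL): 1:-B, 2:-C, 3:+C, 4:+B, 5:+C, 6:-C, 7:-B, 8:-C, 9:+C, 10:+C, 11:-B, 12:-C, 13:-B
No rule fires across all 13 points.

none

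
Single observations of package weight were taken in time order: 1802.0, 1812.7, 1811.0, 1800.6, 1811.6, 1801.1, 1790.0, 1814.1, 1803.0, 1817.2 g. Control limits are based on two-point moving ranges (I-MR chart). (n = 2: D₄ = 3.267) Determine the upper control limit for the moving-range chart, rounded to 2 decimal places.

38.04

Moving ranges: 10.7, 1.7, 10.4, 11.0, 10.5, 11.1, 24.1, 11.1, 14.2; M̄R̄ = 104.8000 / 9 = 11.6444
UCL_MR = D₄·M̄R̄ = 3.267 × 11.6444 = 38.0424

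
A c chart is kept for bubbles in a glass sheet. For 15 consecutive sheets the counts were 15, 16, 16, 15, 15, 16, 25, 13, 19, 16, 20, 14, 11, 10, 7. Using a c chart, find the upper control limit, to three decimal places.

26.896

c̄ = (15 + 16 + 16 + 15 + 15 + 16 + 25 + 13 + 19 + 16 + 20 + 14 + 11 + 10 + 7) / 15 = 228 / 15 = 15.2000
UCL = c̄ + 3√c̄ = 15.2000 + 3 × √15.2000 = 15.2000 + 3 × 3.8987 = 26.8962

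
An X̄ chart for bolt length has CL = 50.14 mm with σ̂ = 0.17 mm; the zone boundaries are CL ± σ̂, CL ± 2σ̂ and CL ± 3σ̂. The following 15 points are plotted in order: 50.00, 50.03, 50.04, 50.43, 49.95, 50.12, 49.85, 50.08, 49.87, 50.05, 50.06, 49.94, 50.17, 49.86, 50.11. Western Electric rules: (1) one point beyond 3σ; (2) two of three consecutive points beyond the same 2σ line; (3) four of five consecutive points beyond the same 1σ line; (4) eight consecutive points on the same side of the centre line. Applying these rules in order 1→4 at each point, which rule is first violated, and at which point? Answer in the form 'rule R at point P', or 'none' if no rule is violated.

rule 4 at point 12

Zone of each point (C = within 1σ̂, B = 1σ̂–2σ̂, A = 2σ̂–3σ̂, * = beyond 3σ̂; sign = side of CL): 1:-C, 2:-C, 3:-C, 4:+B, 5:-B, 6:-C, 7:-B, 8:-C, 9:-B, 10:-C, 11:-C, 12:-B, 13:+C, 14:-B, 15:-C
Rule 4 (eight consecutive points on the same side of the centre line) is satisfied at point 12.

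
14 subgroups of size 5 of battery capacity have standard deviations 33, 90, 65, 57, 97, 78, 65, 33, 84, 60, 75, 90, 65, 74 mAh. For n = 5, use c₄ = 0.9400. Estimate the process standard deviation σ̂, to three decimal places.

s̄ = (33 + 90 + 65 + 57 + 97 + 78 + 65 + 33 + 84 + 60 + 75 + 90 + 65 + 74) / 14 = 69.0000
σ̂ = s̄ / c₄ = 69.0000 / 0.9400 = 73.4043

73.404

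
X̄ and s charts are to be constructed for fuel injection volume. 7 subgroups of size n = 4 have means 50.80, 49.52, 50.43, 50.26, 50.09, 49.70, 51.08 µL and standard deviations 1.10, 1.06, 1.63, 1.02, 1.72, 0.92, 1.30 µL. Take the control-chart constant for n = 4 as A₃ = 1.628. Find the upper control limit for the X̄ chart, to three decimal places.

X̄̄ = (50.80 + 49.52 + 50.43 + 50.26 + 50.09 + 49.70 + 51.08) / 7 = 50.2686
s̄ = (1.10 + 1.06 + 1.63 + 1.02 + 1.72 + 0.92 + 1.30) / 7 = 1.2500
UCL = X̄̄ + A₃·s̄ = 50.2686 + 1.628 × 1.2500 = 52.3036

52.304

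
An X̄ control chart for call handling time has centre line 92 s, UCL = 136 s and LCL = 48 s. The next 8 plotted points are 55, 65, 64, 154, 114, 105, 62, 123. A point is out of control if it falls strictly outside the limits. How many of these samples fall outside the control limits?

Compare each point to [48, 136]: sample 4 = 154 > UCL.

1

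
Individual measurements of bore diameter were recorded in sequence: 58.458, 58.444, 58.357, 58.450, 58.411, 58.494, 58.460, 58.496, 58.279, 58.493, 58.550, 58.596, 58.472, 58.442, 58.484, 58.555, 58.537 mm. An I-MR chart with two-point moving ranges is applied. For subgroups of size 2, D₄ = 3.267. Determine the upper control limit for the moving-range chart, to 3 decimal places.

0.246

Moving ranges: 0.014, 0.087, 0.093, 0.039, 0.083, 0.034, 0.036, 0.217, 0.214, 0.057, 0.046, 0.124, 0.030, 0.042, 0.071, 0.018; M̄R̄ = 1.2050 / 16 = 0.0753
UCL_MR = D₄·M̄R̄ = 3.267 × 0.0753 = 0.2460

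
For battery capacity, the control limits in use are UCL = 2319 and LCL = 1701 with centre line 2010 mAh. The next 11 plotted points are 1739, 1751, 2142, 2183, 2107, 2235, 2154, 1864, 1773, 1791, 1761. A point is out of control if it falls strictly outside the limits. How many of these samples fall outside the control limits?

0

All 11 points lie within [1701, 2319].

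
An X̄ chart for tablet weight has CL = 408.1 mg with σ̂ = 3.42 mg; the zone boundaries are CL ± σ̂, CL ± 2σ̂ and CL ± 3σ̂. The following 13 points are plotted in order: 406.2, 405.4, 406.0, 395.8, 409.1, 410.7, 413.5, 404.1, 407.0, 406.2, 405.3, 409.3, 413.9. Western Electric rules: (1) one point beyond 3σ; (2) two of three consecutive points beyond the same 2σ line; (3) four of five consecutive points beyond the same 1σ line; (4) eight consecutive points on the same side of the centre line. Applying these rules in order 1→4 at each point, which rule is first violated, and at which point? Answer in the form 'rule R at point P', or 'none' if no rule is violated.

rule 1 at point 4

Zone of each point (C = within 1σ̂, B = 1σ̂–2σ̂, A = 2σ̂–3σ̂, * = beyond 3σ̂; sign = side of CL): 1:-C, 2:-C, 3:-C, 4:-*, 5:+C, 6:+C, 7:+B, 8:-B, 9:-C, 10:-C, 11:-C, 12:+C, 13:+B
Rule 1 (one point beyond the 3σ limits) is satisfied at point 4.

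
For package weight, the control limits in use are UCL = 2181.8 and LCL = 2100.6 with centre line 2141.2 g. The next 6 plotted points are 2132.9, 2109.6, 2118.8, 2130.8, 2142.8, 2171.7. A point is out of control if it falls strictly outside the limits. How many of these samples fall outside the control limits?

All 6 points lie within [2100.6, 2181.8].

0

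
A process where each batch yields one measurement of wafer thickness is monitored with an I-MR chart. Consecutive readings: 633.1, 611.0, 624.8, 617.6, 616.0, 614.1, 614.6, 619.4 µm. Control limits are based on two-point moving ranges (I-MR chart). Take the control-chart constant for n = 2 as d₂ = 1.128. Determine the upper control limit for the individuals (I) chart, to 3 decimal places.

X̄ = (633.1 + 611.0 + 624.8 + 617.6 + 616.0 + 614.1 + 614.6 + 619.4) / 8 = 618.8250
Moving ranges: 22.1, 13.8, 7.2, 1.6, 1.9, 0.5, 4.8; M̄R̄ = 51.9000 / 7 = 7.4143
UCL = X̄ + 3·M̄R̄/d₂ = 618.8250 + 3 × 7.4143 / 1.128 = 638.5438

638.544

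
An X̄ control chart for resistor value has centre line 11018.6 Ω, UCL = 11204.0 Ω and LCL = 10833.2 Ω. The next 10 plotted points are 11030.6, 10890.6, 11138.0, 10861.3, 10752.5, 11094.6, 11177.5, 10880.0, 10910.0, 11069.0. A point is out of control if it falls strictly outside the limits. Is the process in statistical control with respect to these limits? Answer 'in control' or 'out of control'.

Compare each point to [10833.2, 11204.0]: sample 5 = 10752.5 < LCL.

out of control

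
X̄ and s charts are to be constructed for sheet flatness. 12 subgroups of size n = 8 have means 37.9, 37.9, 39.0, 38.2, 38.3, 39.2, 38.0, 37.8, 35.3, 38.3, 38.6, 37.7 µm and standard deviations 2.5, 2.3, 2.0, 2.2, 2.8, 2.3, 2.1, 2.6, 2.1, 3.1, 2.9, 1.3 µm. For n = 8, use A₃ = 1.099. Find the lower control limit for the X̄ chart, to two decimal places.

X̄̄ = (37.9 + 37.9 + 39.0 + 38.2 + 38.3 + 39.2 + 38.0 + 37.8 + 35.3 + 38.3 + 38.6 + 37.7) / 12 = 38.0167
s̄ = (2.5 + 2.3 + 2.0 + 2.2 + 2.8 + 2.3 + 2.1 + 2.6 + 2.1 + 3.1 + 2.9 + 1.3) / 12 = 2.3500
LCL = X̄̄ − A₃·s̄ = 38.0167 − 1.099 × 2.3500 = 35.4340

35.43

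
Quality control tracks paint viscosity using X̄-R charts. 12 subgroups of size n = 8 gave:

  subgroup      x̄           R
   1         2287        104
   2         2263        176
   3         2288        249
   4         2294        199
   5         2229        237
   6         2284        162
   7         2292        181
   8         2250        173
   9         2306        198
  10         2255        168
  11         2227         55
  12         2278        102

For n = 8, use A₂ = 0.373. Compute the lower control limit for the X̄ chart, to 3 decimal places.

X̄̄ = (2287 + 2263 + 2288 + 2294 + 2229 + 2284 + 2292 + 2250 + 2306 + 2255 + 2227 + 2278) / 12 = 27253.0000 / 12 = 2271.0833
R̄ = (104 + 176 + 249 + 199 + 237 + 162 + 181 + 173 + 198 + 168 + 55 + 102) / 12 = 2004.0000 / 12 = 167.0000
LCL = X̄̄ − A₂·R̄ = 2271.0833 − 0.373 × 167.0000 = 2208.7923

2208.792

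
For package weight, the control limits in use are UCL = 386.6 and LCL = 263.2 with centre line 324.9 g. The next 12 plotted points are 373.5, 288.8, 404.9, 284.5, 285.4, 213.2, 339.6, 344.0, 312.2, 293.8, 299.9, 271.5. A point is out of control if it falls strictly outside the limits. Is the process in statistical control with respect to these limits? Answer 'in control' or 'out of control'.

Compare each point to [263.2, 386.6]: sample 3 = 404.9 > UCL; sample 6 = 213.2 < LCL.

out of control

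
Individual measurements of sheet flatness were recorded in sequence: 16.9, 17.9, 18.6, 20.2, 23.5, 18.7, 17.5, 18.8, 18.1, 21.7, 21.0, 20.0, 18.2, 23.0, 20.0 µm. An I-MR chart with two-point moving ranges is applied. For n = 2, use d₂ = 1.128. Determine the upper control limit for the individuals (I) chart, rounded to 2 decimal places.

X̄ = (16.9 + 17.9 + 18.6 + 20.2 + 23.5 + 18.7 + 17.5 + 18.8 + 18.1 + 21.7 + 21.0 + 20.0 + 18.2 + 23.0 + 20.0) / 15 = 19.6067
Moving ranges: 1.0, 0.7, 1.6, 3.3, 4.8, 1.2, 1.3, 0.7, 3.6, 0.7, 1.0, 1.8, 4.8, 3.0; M̄R̄ = 29.5000 / 14 = 2.1071
UCL = X̄ + 3·M̄R̄/d₂ = 19.6067 + 3 × 2.1071 / 1.128 = 25.2108

25.21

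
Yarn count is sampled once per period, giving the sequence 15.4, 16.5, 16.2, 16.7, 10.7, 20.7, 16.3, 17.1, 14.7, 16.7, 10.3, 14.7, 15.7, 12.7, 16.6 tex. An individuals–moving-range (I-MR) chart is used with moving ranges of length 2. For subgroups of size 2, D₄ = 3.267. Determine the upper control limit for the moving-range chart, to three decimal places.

Moving ranges: 1.1, 0.3, 0.5, 6.0, 10.0, 4.4, 0.8, 2.4, 2.0, 6.4, 4.4, 1.0, 3.0, 3.9; M̄R̄ = 46.2000 / 14 = 3.3000
UCL_MR = D₄·M̄R̄ = 3.267 × 3.3000 = 10.7811

10.781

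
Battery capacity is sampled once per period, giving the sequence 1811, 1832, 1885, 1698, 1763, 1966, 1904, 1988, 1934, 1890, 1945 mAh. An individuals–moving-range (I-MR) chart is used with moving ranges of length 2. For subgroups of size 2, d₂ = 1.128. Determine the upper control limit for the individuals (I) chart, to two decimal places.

X̄ = (1811 + 1832 + 1885 + 1698 + 1763 + 1966 + 1904 + 1988 + 1934 + 1890 + 1945) / 11 = 1874.1818
Moving ranges: 21, 53, 187, 65, 203, 62, 84, 54, 44, 55; M̄R̄ = 828.0000 / 10 = 82.8000
UCL = X̄ + 3·M̄R̄/d₂ = 1874.1818 + 3 × 82.8000 / 1.128 = 2094.3946

2094.39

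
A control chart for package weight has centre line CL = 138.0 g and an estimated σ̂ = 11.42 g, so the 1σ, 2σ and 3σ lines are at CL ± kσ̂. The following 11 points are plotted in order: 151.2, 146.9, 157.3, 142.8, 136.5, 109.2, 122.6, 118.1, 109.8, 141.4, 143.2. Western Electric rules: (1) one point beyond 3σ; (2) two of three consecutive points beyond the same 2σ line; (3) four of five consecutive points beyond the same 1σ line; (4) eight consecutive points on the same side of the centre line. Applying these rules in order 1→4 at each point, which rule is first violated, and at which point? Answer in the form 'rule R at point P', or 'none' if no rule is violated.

Zone of each point (C = within 1σ̂, B = 1σ̂–2σ̂, A = 2σ̂–3σ̂, * = beyond 3σ̂; sign = side of CL): 1:+B, 2:+C, 3:+B, 4:+C, 5:-C, 6:-A, 7:-B, 8:-B, 9:-A, 10:+C, 11:+C
Rule 3 (four of five consecutive points beyond the same 1σ limit) is satisfied at point 9.

rule 3 at point 9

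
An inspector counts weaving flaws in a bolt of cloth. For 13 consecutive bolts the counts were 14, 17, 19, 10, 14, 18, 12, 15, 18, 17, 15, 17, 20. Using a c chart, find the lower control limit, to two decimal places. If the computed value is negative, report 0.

3.90

c̄ = (14 + 17 + 19 + 10 + 14 + 18 + 12 + 15 + 18 + 17 + 15 + 17 + 20) / 13 = 206 / 13 = 15.8462
LCL = c̄ − 3√c̄ = 15.8462 − 3 × 3.9807 = 3.9040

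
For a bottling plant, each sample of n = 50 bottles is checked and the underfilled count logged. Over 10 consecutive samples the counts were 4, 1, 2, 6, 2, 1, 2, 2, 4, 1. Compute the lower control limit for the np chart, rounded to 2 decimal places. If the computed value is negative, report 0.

0.00

p̄ = Σdᵢ / (k·n) = 25 / (10 × 50) = 0.05000
LCL = np̄ − 3·√(np̄(1−p̄)) = 2.5000 − 3 × 1.5411 = -2.1233 → 0 (negative, so LCL = 0)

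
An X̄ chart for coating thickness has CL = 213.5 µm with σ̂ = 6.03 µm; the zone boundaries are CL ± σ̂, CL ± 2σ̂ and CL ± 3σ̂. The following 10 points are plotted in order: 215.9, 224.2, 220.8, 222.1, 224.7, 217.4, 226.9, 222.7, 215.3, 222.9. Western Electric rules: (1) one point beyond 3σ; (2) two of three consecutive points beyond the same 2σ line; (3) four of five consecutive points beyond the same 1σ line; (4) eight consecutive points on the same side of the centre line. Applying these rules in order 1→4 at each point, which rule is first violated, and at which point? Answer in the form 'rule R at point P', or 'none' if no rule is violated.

Zone of each point (C = within 1σ̂, B = 1σ̂–2σ̂, A = 2σ̂–3σ̂, * = beyond 3σ̂; sign = side of CL): 1:+C, 2:+B, 3:+B, 4:+B, 5:+B, 6:+C, 7:+A, 8:+B, 9:+C, 10:+B
Rule 3 (four of five consecutive points beyond the same 1σ limit) is satisfied at point 5.

rule 3 at point 5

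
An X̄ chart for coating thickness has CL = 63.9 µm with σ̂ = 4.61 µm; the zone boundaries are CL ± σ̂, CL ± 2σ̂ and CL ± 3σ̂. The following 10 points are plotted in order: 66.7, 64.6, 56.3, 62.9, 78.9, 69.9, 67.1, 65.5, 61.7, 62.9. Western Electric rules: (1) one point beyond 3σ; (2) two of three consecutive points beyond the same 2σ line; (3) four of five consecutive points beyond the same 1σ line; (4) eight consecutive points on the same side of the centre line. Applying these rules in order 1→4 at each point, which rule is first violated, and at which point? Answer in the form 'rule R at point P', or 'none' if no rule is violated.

rule 1 at point 5

Zone of each point (C = within 1σ̂, B = 1σ̂–2σ̂, A = 2σ̂–3σ̂, * = beyond 3σ̂; sign = side of CL): 1:+C, 2:+C, 3:-B, 4:-C, 5:+*, 6:+B, 7:+C, 8:+C, 9:-C, 10:-C
Rule 1 (one point beyond the 3σ limits) is satisfied at point 5.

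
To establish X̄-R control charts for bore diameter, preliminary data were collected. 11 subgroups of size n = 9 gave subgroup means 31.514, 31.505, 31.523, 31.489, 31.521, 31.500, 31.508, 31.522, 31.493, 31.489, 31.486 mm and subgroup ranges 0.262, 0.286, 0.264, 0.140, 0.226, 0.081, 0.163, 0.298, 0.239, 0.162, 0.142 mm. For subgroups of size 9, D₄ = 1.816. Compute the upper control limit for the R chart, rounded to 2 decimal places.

R̄ = (0.262 + 0.286 + 0.264 + 0.140 + 0.226 + 0.081 + 0.163 + 0.298 + 0.239 + 0.162 + 0.142) / 11 = 2.2630 / 11 = 0.2057
UCL_R = D₄·R̄ = 1.816 × 0.2057 = 0.3736

0.37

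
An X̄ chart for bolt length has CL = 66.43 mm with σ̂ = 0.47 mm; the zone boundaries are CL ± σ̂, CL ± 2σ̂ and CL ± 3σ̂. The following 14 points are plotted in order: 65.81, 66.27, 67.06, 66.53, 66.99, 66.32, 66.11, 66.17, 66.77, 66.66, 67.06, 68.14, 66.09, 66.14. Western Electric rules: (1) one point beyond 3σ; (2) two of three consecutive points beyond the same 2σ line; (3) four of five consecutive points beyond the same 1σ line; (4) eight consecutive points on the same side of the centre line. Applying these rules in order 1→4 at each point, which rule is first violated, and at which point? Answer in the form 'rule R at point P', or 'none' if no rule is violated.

Zone of each point (C = within 1σ̂, B = 1σ̂–2σ̂, A = 2σ̂–3σ̂, * = beyond 3σ̂; sign = side of CL): 1:-B, 2:-C, 3:+B, 4:+C, 5:+B, 6:-C, 7:-C, 8:-C, 9:+C, 10:+C, 11:+B, 12:+*, 13:-C, 14:-C
Rule 1 (one point beyond the 3σ limits) is satisfied at point 12.

rule 1 at point 12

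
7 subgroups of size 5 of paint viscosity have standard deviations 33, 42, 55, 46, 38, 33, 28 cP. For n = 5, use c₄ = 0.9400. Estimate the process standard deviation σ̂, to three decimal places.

s̄ = (33 + 42 + 55 + 46 + 38 + 33 + 28) / 7 = 39.2857
σ̂ = s̄ / c₄ = 39.2857 / 0.9400 = 41.7933

41.793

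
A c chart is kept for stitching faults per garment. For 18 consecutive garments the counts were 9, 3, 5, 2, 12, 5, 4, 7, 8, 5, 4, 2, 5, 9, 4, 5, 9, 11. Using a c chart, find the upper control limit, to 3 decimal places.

c̄ = (9 + 3 + 5 + 2 + 12 + 5 + 4 + 7 + 8 + 5 + 4 + 2 + 5 + 9 + 4 + 5 + 9 + 11) / 18 = 109 / 18 = 6.0556
UCL = c̄ + 3√c̄ = 6.0556 + 3 × √6.0556 = 6.0556 + 3 × 2.4608 = 13.4380

13.438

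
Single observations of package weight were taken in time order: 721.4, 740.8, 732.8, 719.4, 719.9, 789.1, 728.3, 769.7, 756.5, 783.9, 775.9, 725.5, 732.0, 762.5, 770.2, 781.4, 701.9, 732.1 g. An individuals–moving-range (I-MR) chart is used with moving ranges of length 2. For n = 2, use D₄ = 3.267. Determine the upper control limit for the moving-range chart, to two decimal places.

91.73

Moving ranges: 19.4, 8.0, 13.4, 0.5, 69.2, 60.8, 41.4, 13.2, 27.4, 8.0, 50.4, 6.5, 30.5, 7.7, 11.2, 79.5, 30.2; M̄R̄ = 477.3000 / 17 = 28.0765
UCL_MR = D₄·M̄R̄ = 3.267 × 28.0765 = 91.7258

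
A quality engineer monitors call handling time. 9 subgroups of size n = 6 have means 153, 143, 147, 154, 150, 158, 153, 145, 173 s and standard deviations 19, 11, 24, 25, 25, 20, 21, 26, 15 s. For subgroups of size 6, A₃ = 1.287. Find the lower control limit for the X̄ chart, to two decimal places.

126.29

X̄̄ = (153 + 143 + 147 + 154 + 150 + 158 + 153 + 145 + 173) / 9 = 152.8889
s̄ = (19 + 11 + 24 + 25 + 25 + 20 + 21 + 26 + 15) / 9 = 20.6667
LCL = X̄̄ − A₃·s̄ = 152.8889 − 1.287 × 20.6667 = 126.2909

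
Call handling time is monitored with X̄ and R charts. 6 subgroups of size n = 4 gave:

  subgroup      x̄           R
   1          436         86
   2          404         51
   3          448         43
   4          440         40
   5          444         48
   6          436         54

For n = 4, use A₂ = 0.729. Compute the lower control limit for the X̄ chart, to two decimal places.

395.54

X̄̄ = (436 + 404 + 448 + 440 + 444 + 436) / 6 = 2608.0000 / 6 = 434.6667
R̄ = (86 + 51 + 43 + 40 + 48 + 54) / 6 = 322.0000 / 6 = 53.6667
LCL = X̄̄ − A₂·R̄ = 434.6667 − 0.729 × 53.6667 = 395.5437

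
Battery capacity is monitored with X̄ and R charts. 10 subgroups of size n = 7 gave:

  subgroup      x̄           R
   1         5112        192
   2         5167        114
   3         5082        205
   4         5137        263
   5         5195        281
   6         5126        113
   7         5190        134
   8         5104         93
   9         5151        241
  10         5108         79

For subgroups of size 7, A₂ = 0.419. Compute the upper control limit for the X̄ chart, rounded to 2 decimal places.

X̄̄ = (5112 + 5167 + 5082 + 5137 + 5195 + 5126 + 5190 + 5104 + 5151 + 5108) / 10 = 51372.0000 / 10 = 5137.2000
R̄ = (192 + 114 + 205 + 263 + 281 + 113 + 134 + 93 + 241 + 79) / 10 = 1715.0000 / 10 = 171.5000
UCL = X̄̄ + A₂·R̄ = 5137.2000 + 0.419 × 171.5000 = 5209.0585

5209.06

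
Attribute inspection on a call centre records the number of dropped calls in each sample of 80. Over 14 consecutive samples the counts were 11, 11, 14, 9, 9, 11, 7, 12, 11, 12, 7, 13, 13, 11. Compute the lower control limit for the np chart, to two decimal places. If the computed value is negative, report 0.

1.62

p̄ = Σdᵢ / (k·n) = 151 / (14 × 80) = 0.13482
LCL = np̄ − 3·√(np̄(1−p̄)) = 10.7857 − 3 × 3.0548 = 1.6214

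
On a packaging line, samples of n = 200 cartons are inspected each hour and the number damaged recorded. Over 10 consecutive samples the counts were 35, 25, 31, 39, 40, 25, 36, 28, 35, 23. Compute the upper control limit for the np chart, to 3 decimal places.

p̄ = Σdᵢ / (k·n) = 317 / (10 × 200) = 0.15850
UCL = np̄ + 3·√(np̄(1−p̄)) = 31.7000 + 3 × √(31.7000×0.84150) = 31.7000 + 3 × 5.1648 = 47.1945

47.195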